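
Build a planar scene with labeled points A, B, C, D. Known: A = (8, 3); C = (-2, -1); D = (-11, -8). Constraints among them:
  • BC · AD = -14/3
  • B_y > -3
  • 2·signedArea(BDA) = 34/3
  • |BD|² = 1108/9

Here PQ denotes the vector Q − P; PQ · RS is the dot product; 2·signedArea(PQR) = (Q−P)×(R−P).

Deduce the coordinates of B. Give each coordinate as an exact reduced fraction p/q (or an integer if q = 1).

1. B_x = -5/3  [BC · AD = -14/3 ∩ 2·signedArea(BDA) = 34/3]
2. B_y = -2  [BC · AD = -14/3 ∩ 2·signedArea(BDA) = 34/3]
   → B = (-5/3, -2)

B = (-5/3, -2)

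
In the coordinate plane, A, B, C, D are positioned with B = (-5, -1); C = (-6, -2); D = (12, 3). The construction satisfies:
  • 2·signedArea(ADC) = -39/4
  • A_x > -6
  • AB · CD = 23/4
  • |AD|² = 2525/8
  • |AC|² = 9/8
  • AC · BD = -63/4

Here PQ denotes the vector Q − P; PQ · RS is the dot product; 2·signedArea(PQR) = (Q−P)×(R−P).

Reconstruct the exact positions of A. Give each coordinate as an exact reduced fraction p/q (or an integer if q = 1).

1. A_x = -21/4  [AC · BD = -63/4 ∩ 2·signedArea(ADC) = -39/4]
2. A_y = -5/4  [AC · BD = -63/4 ∩ 2·signedArea(ADC) = -39/4]
   → A = (-21/4, -5/4)

A = (-21/4, -5/4)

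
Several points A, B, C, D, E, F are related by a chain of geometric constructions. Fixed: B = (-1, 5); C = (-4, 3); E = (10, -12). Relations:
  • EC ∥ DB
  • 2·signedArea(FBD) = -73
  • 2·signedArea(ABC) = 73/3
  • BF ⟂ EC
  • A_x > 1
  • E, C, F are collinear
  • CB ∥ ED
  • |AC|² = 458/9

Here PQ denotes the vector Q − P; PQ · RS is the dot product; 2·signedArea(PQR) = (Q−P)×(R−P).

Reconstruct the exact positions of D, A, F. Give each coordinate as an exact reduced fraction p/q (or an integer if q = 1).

1. D_x = 13  [EC ∥ DB ∩ CB ∥ ED]
2. D_y = -10  [EC ∥ DB ∩ CB ∥ ED]
   → D = (13, -10)
3. A_x = 5/3  [line 2·x + -3·y + -22/3 = 0 ∩ |AC|² = 458/9]
4. A_y = -4/3  [line 2·x + -3·y + -22/3 = 0 ∩ |AC|² = 458/9]
   → A = (5/3, -4/3)
5. F_x = -1516/421  [E, C, F are collinear ∩ BF ⟂ EC]
6. F_y = 1083/421  [E, C, F are collinear ∩ BF ⟂ EC]
   → F = (-1516/421, 1083/421)

A = (5/3, -4/3)
D = (13, -10)
F = (-1516/421, 1083/421)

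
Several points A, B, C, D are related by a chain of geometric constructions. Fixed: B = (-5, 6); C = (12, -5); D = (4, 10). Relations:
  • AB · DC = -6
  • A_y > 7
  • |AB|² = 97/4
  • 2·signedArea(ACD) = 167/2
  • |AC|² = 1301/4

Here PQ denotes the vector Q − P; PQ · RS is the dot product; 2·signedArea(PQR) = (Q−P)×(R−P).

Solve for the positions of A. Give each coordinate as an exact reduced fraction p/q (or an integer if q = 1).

1. A_x = -1/2  [2·signedArea(ACD) = 167/2 ∩ AB · DC = -6]
2. A_y = 8  [2·signedArea(ACD) = 167/2 ∩ AB · DC = -6]
   → A = (-1/2, 8)

A = (-1/2, 8)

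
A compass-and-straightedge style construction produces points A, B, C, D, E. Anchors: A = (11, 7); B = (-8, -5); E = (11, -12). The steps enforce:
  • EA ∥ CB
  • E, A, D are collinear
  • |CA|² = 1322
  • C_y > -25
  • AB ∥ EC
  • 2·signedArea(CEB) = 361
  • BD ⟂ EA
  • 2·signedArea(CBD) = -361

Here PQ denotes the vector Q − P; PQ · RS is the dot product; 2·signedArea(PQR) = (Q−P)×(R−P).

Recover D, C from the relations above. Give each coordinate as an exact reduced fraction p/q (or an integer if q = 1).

C = (-8, -24)
D = (11, -5)

1. D_x = 11  [E, A, D are collinear ∩ BD ⟂ EA]
2. D_y = -5  [E, A, D are collinear ∩ BD ⟂ EA]
   → D = (11, -5)
3. C_x = -8  [EA ∥ CB ∩ AB ∥ EC]
4. C_y = -24  [EA ∥ CB ∩ AB ∥ EC]
   → C = (-8, -24)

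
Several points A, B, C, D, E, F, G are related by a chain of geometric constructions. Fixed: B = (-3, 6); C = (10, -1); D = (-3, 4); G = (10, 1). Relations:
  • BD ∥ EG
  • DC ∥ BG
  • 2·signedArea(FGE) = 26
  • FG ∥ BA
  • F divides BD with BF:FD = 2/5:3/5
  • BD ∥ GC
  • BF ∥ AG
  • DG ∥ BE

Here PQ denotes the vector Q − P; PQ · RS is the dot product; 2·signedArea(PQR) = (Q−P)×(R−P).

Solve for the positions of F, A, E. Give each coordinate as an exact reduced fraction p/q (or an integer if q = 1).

A = (10, 9/5)
E = (10, 3)
F = (-3, 26/5)

1. F_x = -3  [F divides BD with BF:FD = 2/5:3/5]
2. F_y = 26/5  [F divides BD with BF:FD = 2/5:3/5]
   → F = (-3, 26/5)
3. A_x = 10  [BF ∥ AG ∩ FG ∥ BA]
4. A_y = 9/5  [BF ∥ AG ∩ FG ∥ BA]
   → A = (10, 9/5)
5. E_x = 10  [BD ∥ EG ∩ DG ∥ BE]
6. E_y = 3  [BD ∥ EG ∩ DG ∥ BE]
   → E = (10, 3)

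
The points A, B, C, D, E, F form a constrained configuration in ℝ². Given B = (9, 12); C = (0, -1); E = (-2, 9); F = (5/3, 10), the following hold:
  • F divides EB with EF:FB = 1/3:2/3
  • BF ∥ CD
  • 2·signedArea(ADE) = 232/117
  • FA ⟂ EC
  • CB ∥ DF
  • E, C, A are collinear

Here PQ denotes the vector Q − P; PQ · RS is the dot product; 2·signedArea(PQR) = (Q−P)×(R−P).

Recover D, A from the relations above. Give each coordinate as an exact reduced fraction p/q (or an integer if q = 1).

A = (-80/39, 361/39)
D = (-22/3, -3)

1. D_x = -22/3  [CB ∥ DF ∩ BF ∥ CD]
2. D_y = -3  [CB ∥ DF ∩ BF ∥ CD]
   → D = (-22/3, -3)
3. A_x = -80/39  [E, C, A are collinear ∩ FA ⟂ EC]
4. A_y = 361/39  [E, C, A are collinear ∩ FA ⟂ EC]
   → A = (-80/39, 361/39)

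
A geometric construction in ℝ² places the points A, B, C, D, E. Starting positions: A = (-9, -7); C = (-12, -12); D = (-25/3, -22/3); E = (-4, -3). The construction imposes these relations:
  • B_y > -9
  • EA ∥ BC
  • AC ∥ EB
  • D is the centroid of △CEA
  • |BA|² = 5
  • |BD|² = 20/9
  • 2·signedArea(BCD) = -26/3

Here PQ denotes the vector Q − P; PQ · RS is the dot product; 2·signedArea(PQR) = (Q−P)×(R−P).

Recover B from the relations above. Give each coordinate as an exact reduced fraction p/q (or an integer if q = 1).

B = (-7, -8)

1. B_x = -7  [EA ∥ BC ∩ AC ∥ EB]
2. B_y = -8  [EA ∥ BC ∩ AC ∥ EB]
   → B = (-7, -8)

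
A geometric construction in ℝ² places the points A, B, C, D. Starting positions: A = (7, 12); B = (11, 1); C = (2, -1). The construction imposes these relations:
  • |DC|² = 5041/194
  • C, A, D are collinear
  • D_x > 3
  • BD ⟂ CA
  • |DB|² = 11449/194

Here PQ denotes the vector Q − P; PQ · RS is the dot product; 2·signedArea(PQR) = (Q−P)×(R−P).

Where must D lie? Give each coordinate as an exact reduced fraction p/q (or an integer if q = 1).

1. D_x = 743/194  [C, A, D are collinear ∩ BD ⟂ CA]
2. D_y = 729/194  [C, A, D are collinear ∩ BD ⟂ CA]
   → D = (743/194, 729/194)

D = (743/194, 729/194)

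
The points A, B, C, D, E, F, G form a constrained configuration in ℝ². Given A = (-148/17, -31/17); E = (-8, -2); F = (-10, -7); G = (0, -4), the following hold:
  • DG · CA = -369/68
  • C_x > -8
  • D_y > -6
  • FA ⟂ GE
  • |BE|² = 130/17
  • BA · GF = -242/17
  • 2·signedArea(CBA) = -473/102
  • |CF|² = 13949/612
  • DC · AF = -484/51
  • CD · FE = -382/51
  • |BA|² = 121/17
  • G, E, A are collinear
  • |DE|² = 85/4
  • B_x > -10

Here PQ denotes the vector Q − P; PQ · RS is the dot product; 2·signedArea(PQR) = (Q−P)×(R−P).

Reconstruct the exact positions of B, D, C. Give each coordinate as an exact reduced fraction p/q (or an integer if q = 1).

B = (-159/17, -75/17)
C = (-123/17, -317/102)
D = (-5, -11/2)

1. B_x = -159/17  [line 10·x + 3·y + 1815/17 = 0 ∩ |BE|² = 130/17]
2. B_y = -75/17  [line 10·x + 3·y + 1815/17 = 0 ∩ |BE|² = 130/17]
   → B = (-159/17, -75/17)
3. C_x = -123/17  [line -44/17·x + 11/17·y + -1705/102 = 0 ∩ |CF|² = 13949/612]
4. C_y = -317/102  [line -44/17·x + 11/17·y + -1705/102 = 0 ∩ |CF|² = 13949/612]
   → C = (-123/17, -317/102)
5. D_x = -5  [DC · AF = -484/51 ∩ CD · FE = -382/51]
6. D_y = -11/2  [DC · AF = -484/51 ∩ CD · FE = -382/51]
   → D = (-5, -11/2)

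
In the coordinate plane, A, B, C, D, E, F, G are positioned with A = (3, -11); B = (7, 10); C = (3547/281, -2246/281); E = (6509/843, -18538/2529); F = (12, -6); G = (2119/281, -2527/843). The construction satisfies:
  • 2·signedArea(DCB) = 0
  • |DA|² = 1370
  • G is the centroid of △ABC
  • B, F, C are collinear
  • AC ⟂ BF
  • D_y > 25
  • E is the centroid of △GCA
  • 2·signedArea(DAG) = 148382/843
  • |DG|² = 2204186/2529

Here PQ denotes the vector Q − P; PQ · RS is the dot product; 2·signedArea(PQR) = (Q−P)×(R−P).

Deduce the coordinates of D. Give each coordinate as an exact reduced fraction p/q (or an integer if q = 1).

1. D_x = 2  [2·signedArea(DCB) = 0 ∩ 2·signedArea(DAG) = 148382/843]
2. D_y = 26  [2·signedArea(DCB) = 0 ∩ 2·signedArea(DAG) = 148382/843]
   → D = (2, 26)

D = (2, 26)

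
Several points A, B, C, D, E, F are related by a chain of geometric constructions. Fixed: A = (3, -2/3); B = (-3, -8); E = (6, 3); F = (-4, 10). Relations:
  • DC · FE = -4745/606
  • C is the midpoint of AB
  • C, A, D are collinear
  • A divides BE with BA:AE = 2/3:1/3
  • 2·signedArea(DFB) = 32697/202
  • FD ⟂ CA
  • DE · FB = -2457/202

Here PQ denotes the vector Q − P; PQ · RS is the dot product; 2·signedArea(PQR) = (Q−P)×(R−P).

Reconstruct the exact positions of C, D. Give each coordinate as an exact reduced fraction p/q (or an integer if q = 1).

C = (0, -13/3)
D = (1095/202, 463/202)

1. C_x = 0  [C is the midpoint of AB]
2. C_y = -13/3  [C is the midpoint of AB]
   → C = (0, -13/3)
3. D_x = 1095/202  [C, A, D are collinear ∩ FD ⟂ CA]
4. D_y = 463/202  [C, A, D are collinear ∩ FD ⟂ CA]
   → D = (1095/202, 463/202)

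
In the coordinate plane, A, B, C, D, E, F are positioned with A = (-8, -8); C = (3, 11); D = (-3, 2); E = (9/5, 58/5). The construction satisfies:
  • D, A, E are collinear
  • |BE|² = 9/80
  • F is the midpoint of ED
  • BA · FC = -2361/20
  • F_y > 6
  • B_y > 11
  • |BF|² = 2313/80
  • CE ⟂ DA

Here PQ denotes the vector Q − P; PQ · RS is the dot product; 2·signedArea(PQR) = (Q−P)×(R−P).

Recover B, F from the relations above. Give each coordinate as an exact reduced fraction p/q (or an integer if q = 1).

B = (21/10, 229/20)
F = (-3/5, 34/5)

1. F_x = -3/5  [F is the midpoint of ED]
2. F_y = 34/5  [F is the midpoint of ED]
   → F = (-3/5, 34/5)
3. B_x = 21/10  [line -18/5·x + -21/5·y + 1113/20 = 0 ∩ |BF|² = 2313/80]
4. B_y = 229/20  [line -18/5·x + -21/5·y + 1113/20 = 0 ∩ |BF|² = 2313/80]
   → B = (21/10, 229/20)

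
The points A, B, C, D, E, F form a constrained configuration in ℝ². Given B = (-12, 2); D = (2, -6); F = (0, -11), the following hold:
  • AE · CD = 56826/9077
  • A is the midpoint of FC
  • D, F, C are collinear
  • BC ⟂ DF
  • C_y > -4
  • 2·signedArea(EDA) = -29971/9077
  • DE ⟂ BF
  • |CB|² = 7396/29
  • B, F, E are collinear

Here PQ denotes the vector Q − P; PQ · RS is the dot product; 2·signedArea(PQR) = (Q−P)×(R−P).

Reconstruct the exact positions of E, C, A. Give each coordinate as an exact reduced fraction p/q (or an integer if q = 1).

A = (41/29, -433/58)
C = (82/29, -114/29)
E = (-492/313, -2910/313)

1. E_x = -492/313  [B, F, E are collinear ∩ DE ⟂ BF]
2. E_y = -2910/313  [B, F, E are collinear ∩ DE ⟂ BF]
   → E = (-492/313, -2910/313)
3. C_x = 82/29  [D, F, C are collinear ∩ BC ⟂ DF]
4. C_y = -114/29  [D, F, C are collinear ∩ BC ⟂ DF]
   → C = (82/29, -114/29)
5. A_x = 41/29  [A is the midpoint of FC]
6. A_y = -433/58  [A is the midpoint of FC]
   → A = (41/29, -433/58)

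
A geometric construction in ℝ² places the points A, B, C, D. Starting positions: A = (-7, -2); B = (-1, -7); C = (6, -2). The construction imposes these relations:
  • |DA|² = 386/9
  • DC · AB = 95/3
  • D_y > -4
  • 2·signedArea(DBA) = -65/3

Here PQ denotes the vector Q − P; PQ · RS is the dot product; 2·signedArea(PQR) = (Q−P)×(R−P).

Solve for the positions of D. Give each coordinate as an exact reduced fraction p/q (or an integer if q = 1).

D = (-2/3, -11/3)

1. D_x = -2/3  [DC · AB = 95/3 ∩ 2·signedArea(DBA) = -65/3]
2. D_y = -11/3  [DC · AB = 95/3 ∩ 2·signedArea(DBA) = -65/3]
   → D = (-2/3, -11/3)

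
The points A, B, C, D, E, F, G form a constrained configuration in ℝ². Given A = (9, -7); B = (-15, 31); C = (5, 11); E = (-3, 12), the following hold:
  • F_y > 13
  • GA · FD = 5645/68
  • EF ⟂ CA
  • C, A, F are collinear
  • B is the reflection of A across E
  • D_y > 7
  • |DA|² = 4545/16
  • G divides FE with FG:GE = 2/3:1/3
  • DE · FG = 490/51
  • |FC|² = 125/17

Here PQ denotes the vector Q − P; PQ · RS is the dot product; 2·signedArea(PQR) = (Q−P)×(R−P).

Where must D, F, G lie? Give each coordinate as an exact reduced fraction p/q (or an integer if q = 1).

1. F_x = 75/17  [C, A, F are collinear ∩ EF ⟂ CA]
2. F_y = 232/17  [C, A, F are collinear ∩ EF ⟂ CA]
   → F = (75/17, 232/17)
3. G_x = -9/17  [G divides FE with FG:GE = 2/3:1/3]
4. G_y = 640/51  [G divides FE with FG:GE = 2/3:1/3]
   → G = (-9/17, 640/51)
5. D_x = 0  [DE · FG = 490/51 ∩ GA · FD = 5645/68]
6. D_y = 29/4  [DE · FG = 490/51 ∩ GA · FD = 5645/68]
   → D = (0, 29/4)

D = (0, 29/4)
F = (75/17, 232/17)
G = (-9/17, 640/51)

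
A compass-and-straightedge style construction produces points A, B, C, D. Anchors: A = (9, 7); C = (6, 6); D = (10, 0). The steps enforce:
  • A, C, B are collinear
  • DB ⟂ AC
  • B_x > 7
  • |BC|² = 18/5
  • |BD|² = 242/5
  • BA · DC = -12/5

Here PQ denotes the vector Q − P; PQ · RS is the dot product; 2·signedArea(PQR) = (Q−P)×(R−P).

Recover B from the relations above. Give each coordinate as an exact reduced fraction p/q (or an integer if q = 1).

1. B_x = 39/5  [A, C, B are collinear ∩ DB ⟂ AC]
2. B_y = 33/5  [A, C, B are collinear ∩ DB ⟂ AC]
   → B = (39/5, 33/5)

B = (39/5, 33/5)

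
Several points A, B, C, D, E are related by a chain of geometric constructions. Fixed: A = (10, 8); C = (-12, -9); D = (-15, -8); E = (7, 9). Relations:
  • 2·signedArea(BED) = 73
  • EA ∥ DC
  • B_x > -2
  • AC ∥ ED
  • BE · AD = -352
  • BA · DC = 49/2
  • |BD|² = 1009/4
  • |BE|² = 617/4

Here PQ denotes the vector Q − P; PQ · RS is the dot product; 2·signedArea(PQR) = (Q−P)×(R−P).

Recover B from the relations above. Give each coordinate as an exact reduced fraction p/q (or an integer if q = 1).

1. B_x = -1  [2·signedArea(BED) = 73 ∩ BE · AD = -352]
2. B_y = -1/2  [2·signedArea(BED) = 73 ∩ BE · AD = -352]
   → B = (-1, -1/2)

B = (-1, -1/2)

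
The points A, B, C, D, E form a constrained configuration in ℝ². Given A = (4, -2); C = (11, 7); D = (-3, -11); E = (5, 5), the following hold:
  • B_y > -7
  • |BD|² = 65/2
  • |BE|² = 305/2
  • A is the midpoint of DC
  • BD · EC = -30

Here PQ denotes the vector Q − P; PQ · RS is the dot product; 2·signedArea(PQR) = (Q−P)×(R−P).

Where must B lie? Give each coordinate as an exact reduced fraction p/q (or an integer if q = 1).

1. B_x = 1/2  [line -6·x + -2·y + -10 = 0 ∩ |BD|² = 65/2]
2. B_y = -13/2  [line -6·x + -2·y + -10 = 0 ∩ |BD|² = 65/2]
   → B = (1/2, -13/2)

B = (1/2, -13/2)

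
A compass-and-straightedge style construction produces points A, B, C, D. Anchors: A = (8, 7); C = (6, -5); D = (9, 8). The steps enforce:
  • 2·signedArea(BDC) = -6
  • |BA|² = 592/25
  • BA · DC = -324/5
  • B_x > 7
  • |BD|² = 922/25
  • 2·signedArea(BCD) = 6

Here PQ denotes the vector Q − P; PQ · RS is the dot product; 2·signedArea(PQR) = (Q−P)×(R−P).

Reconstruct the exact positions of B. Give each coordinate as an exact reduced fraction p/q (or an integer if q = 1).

1. B_x = 36/5  [BA · DC = -324/5 ∩ 2·signedArea(BCD) = 6]
2. B_y = 11/5  [BA · DC = -324/5 ∩ 2·signedArea(BCD) = 6]
   → B = (36/5, 11/5)

B = (36/5, 11/5)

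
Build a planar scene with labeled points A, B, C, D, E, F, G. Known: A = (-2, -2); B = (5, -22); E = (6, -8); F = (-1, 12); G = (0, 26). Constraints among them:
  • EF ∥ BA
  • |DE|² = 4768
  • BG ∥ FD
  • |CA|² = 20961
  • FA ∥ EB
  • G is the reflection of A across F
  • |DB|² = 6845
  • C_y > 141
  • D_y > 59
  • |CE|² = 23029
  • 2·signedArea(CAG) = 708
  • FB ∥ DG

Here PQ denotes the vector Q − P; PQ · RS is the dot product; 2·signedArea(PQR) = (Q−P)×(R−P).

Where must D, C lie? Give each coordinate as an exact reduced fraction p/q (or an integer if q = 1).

C = (-17, 142)
D = (-6, 60)

1. D_x = -6  [FB ∥ DG ∩ BG ∥ FD]
2. D_y = 60  [FB ∥ DG ∩ BG ∥ FD]
   → D = (-6, 60)
3. C_x = -17  [line -28·x + 2·y + -760 = 0 ∩ |CA|² = 20961]
4. C_y = 142  [line -28·x + 2·y + -760 = 0 ∩ |CA|² = 20961]
   → C = (-17, 142)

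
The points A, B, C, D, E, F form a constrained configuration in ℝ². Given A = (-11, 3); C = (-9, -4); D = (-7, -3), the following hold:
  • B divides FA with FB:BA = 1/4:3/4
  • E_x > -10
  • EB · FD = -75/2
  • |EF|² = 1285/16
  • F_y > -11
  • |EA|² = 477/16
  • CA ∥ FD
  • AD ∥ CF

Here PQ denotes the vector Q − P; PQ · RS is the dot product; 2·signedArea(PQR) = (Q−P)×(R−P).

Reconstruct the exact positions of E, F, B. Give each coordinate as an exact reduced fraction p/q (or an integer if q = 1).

B = (-13/2, -27/4)
E = (-19/2, -9/4)
F = (-5, -10)

1. F_x = -5  [CA ∥ FD ∩ AD ∥ CF]
2. F_y = -10  [CA ∥ FD ∩ AD ∥ CF]
   → F = (-5, -10)
3. B_x = -13/2  [B divides FA with FB:BA = 1/4:3/4]
4. B_y = -27/4  [B divides FA with FB:BA = 1/4:3/4]
   → B = (-13/2, -27/4)
5. E_x = -19/2  [line 2·x + -7·y + 13/4 = 0 ∩ |EA|² = 477/16]
6. E_y = -9/4  [line 2·x + -7·y + 13/4 = 0 ∩ |EA|² = 477/16]
   → E = (-19/2, -9/4)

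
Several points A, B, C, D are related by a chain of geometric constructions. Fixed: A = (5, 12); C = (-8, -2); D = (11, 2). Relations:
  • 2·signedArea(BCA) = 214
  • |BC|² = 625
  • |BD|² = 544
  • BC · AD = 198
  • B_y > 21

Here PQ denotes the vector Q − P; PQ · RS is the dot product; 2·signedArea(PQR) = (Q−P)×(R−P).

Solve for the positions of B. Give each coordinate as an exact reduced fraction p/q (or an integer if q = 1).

1. B_x = -1  [BC · AD = 198 ∩ 2·signedArea(BCA) = 214]
2. B_y = 22  [BC · AD = 198 ∩ 2·signedArea(BCA) = 214]
   → B = (-1, 22)

B = (-1, 22)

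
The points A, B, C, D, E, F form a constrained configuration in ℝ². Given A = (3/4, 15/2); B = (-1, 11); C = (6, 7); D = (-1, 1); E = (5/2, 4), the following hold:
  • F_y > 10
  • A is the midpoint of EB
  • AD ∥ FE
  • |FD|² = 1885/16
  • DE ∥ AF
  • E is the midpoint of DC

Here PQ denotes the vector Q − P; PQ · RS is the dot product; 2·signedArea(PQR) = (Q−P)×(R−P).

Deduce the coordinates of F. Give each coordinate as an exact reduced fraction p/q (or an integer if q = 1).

1. F_x = 17/4  [AD ∥ FE ∩ DE ∥ AF]
2. F_y = 21/2  [AD ∥ FE ∩ DE ∥ AF]
   → F = (17/4, 21/2)

F = (17/4, 21/2)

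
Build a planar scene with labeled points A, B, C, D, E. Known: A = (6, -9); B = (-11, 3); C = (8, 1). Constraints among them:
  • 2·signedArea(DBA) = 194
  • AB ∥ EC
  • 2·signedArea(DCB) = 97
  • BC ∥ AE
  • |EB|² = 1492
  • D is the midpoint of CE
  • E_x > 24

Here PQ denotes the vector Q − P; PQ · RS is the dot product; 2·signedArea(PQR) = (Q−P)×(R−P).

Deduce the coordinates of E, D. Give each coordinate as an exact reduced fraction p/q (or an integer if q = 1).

1. E_x = 25  [AB ∥ EC ∩ BC ∥ AE]
2. E_y = -11  [AB ∥ EC ∩ BC ∥ AE]
   → E = (25, -11)
3. D_x = 33/2  [D is the midpoint of CE]
4. D_y = -5  [D is the midpoint of CE]
   → D = (33/2, -5)

D = (33/2, -5)
E = (25, -11)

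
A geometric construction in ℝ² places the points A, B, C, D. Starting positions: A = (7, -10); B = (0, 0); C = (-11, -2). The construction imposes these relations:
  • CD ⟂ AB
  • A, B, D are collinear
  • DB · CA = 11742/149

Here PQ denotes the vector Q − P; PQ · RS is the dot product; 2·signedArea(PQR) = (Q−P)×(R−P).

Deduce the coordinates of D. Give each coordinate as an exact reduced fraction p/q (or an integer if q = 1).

1. D_x = -399/149  [A, B, D are collinear ∩ CD ⟂ AB]
2. D_y = 570/149  [A, B, D are collinear ∩ CD ⟂ AB]
   → D = (-399/149, 570/149)

D = (-399/149, 570/149)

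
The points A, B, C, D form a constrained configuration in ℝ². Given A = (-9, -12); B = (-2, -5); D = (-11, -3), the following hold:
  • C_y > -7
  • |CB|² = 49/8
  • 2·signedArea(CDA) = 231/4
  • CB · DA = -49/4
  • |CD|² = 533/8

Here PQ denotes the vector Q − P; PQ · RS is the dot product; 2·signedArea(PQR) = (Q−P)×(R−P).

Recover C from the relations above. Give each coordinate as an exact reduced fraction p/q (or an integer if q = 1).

1. C_x = -15/4  [2·signedArea(CDA) = 231/4 ∩ CB · DA = -49/4]
2. C_y = -27/4  [2·signedArea(CDA) = 231/4 ∩ CB · DA = -49/4]
   → C = (-15/4, -27/4)

C = (-15/4, -27/4)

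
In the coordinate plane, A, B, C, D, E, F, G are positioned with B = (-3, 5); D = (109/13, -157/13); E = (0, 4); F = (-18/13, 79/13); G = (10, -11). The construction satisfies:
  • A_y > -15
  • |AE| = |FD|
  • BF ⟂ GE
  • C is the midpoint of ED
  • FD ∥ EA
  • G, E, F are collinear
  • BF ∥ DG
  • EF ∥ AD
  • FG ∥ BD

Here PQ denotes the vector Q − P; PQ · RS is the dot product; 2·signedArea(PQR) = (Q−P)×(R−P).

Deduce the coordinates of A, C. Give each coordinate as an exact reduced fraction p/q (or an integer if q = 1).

1. A_x = 127/13  [EF ∥ AD ∩ FD ∥ EA]
2. A_y = -184/13  [EF ∥ AD ∩ FD ∥ EA]
   → A = (127/13, -184/13)
3. C_x = 109/26  [C is the midpoint of ED]
4. C_y = -105/26  [C is the midpoint of ED]
   → C = (109/26, -105/26)

A = (127/13, -184/13)
C = (109/26, -105/26)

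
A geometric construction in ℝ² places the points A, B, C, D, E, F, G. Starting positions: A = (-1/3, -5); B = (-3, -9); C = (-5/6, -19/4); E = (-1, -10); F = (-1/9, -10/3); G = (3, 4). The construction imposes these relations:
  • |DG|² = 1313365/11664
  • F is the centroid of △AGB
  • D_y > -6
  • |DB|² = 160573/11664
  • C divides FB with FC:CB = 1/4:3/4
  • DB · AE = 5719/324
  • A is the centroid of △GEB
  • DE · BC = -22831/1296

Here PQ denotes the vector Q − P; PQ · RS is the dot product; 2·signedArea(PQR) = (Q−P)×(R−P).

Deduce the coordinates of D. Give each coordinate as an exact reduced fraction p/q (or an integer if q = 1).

1. D_x = -71/54  [DB · AE = 5719/324 ∩ DE · BC = -22831/1296]
2. D_y = -205/36  [DB · AE = 5719/324 ∩ DE · BC = -22831/1296]
   → D = (-71/54, -205/36)

D = (-71/54, -205/36)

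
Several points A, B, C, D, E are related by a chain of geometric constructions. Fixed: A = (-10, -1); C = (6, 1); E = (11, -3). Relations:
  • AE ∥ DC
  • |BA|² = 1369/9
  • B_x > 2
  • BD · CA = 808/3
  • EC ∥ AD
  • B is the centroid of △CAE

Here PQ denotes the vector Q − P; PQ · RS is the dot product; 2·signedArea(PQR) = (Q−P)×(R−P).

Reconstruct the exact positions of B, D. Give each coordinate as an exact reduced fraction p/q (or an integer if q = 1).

1. B_x = 7/3  [B is the centroid of △CAE]
2. B_y = -1  [B is the centroid of △CAE]
   → B = (7/3, -1)
3. D_x = -15  [AE ∥ DC ∩ EC ∥ AD]
4. D_y = 3  [AE ∥ DC ∩ EC ∥ AD]
   → D = (-15, 3)

B = (7/3, -1)
D = (-15, 3)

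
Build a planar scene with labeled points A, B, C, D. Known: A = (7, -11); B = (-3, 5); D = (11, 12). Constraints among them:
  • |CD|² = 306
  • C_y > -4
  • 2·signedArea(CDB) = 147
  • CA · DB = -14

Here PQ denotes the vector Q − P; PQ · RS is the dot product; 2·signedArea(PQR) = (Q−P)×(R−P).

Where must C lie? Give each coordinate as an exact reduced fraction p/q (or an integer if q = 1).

1. C_x = 2  [CA · DB = -14 ∩ 2·signedArea(CDB) = 147]
2. C_y = -3  [CA · DB = -14 ∩ 2·signedArea(CDB) = 147]
   → C = (2, -3)

C = (2, -3)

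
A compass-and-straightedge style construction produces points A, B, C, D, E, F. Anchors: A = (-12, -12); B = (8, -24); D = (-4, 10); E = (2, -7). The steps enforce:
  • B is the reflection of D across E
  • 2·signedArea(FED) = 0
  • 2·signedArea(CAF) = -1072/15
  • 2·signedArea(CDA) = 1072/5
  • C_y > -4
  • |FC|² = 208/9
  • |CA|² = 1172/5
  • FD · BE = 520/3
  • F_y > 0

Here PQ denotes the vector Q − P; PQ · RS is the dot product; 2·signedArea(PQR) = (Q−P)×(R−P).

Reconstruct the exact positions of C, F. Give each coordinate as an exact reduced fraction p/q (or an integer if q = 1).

1. C_x = 4/5  [line 22·x + -8·y + -232/5 = 0 ∩ |CA|² = 1172/5]
2. C_y = -18/5  [line 22·x + -8·y + -232/5 = 0 ∩ |CA|² = 1172/5]
   → C = (4/5, -18/5)
3. F_x = -4/5  [2·signedArea(FED) = 0 ∩ FD · BE = 520/3]
4. F_y = 14/15  [2·signedArea(FED) = 0 ∩ FD · BE = 520/3]
   → F = (-4/5, 14/15)

C = (4/5, -18/5)
F = (-4/5, 14/15)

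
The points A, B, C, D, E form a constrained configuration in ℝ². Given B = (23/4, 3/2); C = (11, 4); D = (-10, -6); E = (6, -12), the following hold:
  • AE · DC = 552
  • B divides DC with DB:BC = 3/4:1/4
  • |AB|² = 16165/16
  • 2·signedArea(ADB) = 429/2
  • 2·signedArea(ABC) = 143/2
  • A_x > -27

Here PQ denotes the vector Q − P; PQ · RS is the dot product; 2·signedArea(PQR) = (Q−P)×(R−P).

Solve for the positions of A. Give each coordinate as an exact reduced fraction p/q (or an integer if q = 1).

1. A_x = -26  [2·signedArea(ADB) = 429/2 ∩ AE · DC = 552]
2. A_y = 0  [2·signedArea(ADB) = 429/2 ∩ AE · DC = 552]
   → A = (-26, 0)

A = (-26, 0)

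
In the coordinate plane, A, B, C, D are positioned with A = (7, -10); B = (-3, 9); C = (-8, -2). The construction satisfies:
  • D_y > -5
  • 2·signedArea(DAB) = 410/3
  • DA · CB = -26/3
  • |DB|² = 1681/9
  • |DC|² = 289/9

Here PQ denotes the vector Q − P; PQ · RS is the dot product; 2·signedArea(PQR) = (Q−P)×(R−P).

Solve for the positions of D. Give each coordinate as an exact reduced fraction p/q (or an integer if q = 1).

D = (-3, -14/3)

1. D_x = -3  [DA · CB = -26/3 ∩ 2·signedArea(DAB) = 410/3]
2. D_y = -14/3  [DA · CB = -26/3 ∩ 2·signedArea(DAB) = 410/3]
   → D = (-3, -14/3)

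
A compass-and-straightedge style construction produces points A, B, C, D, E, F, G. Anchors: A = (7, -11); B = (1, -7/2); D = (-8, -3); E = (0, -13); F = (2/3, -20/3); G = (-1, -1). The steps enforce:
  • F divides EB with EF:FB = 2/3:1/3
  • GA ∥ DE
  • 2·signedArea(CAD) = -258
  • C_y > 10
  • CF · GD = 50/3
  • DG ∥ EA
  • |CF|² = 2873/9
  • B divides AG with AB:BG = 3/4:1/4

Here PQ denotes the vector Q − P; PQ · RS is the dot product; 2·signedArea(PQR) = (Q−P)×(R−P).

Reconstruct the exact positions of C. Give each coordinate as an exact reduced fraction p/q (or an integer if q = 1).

1. C_x = -2  [2·signedArea(CAD) = -258 ∩ CF · GD = 50/3]
2. C_y = 11  [2·signedArea(CAD) = -258 ∩ CF · GD = 50/3]
   → C = (-2, 11)

C = (-2, 11)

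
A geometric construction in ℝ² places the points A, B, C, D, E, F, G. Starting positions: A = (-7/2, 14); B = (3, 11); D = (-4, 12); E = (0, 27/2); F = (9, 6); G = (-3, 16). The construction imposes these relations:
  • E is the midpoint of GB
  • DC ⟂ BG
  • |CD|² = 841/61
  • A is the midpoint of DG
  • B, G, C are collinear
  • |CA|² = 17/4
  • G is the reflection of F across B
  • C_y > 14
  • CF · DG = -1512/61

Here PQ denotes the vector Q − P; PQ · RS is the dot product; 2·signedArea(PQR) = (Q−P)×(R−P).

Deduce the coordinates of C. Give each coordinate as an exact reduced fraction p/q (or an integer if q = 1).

C = (-99/61, 906/61)

1. C_x = -99/61  [B, G, C are collinear ∩ DC ⟂ BG]
2. C_y = 906/61  [B, G, C are collinear ∩ DC ⟂ BG]
   → C = (-99/61, 906/61)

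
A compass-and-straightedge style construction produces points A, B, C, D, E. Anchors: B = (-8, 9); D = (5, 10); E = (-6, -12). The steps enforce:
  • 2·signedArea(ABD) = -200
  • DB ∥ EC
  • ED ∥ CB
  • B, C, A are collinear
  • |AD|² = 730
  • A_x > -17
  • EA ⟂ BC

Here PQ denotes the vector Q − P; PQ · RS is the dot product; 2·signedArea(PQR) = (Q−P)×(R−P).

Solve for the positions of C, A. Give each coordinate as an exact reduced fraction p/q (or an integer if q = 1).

1. C_x = -19  [ED ∥ CB ∩ DB ∥ EC]
2. C_y = -13  [ED ∥ CB ∩ DB ∥ EC]
   → C = (-19, -13)
3. A_x = -16  [B, C, A are collinear ∩ EA ⟂ BC]
4. A_y = -7  [B, C, A are collinear ∩ EA ⟂ BC]
   → A = (-16, -7)

A = (-16, -7)
C = (-19, -13)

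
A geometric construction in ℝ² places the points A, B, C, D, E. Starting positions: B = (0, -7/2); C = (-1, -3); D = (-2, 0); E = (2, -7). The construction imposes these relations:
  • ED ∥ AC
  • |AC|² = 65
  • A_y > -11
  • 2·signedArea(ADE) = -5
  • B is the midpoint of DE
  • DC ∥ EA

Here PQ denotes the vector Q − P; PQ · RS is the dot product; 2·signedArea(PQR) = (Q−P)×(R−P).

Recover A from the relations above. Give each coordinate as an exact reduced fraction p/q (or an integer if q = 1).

1. A_x = 3  [ED ∥ AC ∩ DC ∥ EA]
2. A_y = -10  [ED ∥ AC ∩ DC ∥ EA]
   → A = (3, -10)

A = (3, -10)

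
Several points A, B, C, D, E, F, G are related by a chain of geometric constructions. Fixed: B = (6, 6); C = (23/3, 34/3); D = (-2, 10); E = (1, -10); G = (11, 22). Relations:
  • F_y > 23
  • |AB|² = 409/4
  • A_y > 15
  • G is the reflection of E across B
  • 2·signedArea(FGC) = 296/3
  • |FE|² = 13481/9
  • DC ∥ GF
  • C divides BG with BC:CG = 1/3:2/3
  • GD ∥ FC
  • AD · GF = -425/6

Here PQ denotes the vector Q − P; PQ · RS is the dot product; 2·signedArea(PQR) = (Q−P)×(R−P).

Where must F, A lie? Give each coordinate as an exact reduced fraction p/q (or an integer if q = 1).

A = (9/2, 16)
F = (62/3, 70/3)

1. F_x = 62/3  [GD ∥ FC ∩ DC ∥ GF]
2. F_y = 70/3  [GD ∥ FC ∩ DC ∥ GF]
   → F = (62/3, 70/3)
3. A_x = 9/2  [line -29/3·x + -4/3·y + 389/6 = 0 ∩ |AB|² = 409/4]
4. A_y = 16  [line -29/3·x + -4/3·y + 389/6 = 0 ∩ |AB|² = 409/4]
   → A = (9/2, 16)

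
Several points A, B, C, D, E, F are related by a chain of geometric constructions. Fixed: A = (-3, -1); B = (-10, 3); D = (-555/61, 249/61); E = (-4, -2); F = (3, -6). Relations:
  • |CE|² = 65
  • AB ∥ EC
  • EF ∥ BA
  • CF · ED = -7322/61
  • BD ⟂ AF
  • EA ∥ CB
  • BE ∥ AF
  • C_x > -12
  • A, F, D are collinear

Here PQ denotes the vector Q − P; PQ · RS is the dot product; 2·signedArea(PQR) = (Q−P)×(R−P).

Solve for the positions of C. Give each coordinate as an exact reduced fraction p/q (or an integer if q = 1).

1. C_x = -11  [EA ∥ CB ∩ AB ∥ EC]
2. C_y = 2  [EA ∥ CB ∩ AB ∥ EC]
   → C = (-11, 2)

C = (-11, 2)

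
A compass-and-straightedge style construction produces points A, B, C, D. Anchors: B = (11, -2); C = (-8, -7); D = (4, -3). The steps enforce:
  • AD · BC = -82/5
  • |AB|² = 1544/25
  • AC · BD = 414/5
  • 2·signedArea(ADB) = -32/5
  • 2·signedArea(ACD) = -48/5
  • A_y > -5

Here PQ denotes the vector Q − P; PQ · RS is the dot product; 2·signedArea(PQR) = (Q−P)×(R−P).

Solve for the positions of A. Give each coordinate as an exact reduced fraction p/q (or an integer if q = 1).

A = (17/5, -4)

1. A_x = 17/5  [2·signedArea(ADB) = -32/5 ∩ AD · BC = -82/5]
2. A_y = -4  [2·signedArea(ADB) = -32/5 ∩ AD · BC = -82/5]
   → A = (17/5, -4)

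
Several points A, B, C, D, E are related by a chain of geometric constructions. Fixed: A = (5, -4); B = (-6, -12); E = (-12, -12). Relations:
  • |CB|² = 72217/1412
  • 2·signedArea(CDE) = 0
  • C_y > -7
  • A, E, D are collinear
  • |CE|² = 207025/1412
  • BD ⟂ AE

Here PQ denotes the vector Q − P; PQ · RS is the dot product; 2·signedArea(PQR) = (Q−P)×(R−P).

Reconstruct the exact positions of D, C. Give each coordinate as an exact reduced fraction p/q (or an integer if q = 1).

C = (-737/706, -2416/353)
D = (-2502/353, -3420/353)

1. D_x = -2502/353  [A, E, D are collinear ∩ BD ⟂ AE]
2. D_y = -3420/353  [A, E, D are collinear ∩ BD ⟂ AE]
   → D = (-2502/353, -3420/353)
3. C_x = -737/706  [line 816/353·x + -1734/353·y + -11016/353 = 0 ∩ |CE|² = 207025/1412]
4. C_y = -2416/353  [line 816/353·x + -1734/353·y + -11016/353 = 0 ∩ |CE|² = 207025/1412]
   → C = (-737/706, -2416/353)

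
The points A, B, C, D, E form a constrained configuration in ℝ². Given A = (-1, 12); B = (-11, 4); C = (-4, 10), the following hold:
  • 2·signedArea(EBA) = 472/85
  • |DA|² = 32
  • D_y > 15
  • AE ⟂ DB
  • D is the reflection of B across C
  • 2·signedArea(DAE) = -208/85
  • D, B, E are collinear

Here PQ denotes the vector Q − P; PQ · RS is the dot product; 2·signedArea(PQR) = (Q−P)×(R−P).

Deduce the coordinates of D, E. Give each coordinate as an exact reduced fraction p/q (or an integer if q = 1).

D = (3, 16)
E = (-109/85, 1048/85)

1. D_x = 3  [D is the reflection of B across C]
2. D_y = 16  [D is the reflection of B across C]
   → D = (3, 16)
3. E_x = -109/85  [D, B, E are collinear ∩ AE ⟂ DB]
4. E_y = 1048/85  [D, B, E are collinear ∩ AE ⟂ DB]
   → E = (-109/85, 1048/85)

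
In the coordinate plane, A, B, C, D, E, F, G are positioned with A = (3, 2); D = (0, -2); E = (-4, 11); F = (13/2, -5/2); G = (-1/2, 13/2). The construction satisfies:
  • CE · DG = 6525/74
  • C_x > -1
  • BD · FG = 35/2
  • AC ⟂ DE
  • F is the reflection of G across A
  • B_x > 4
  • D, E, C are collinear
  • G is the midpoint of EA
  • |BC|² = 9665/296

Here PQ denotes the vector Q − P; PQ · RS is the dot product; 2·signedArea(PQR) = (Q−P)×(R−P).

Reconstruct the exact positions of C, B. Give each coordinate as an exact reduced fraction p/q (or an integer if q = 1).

1. C_x = -32/37  [D, E, C are collinear ∩ AC ⟂ DE]
2. C_y = 30/37  [D, E, C are collinear ∩ AC ⟂ DE]
   → C = (-32/37, 30/37)
3. B_x = 19/4  [line 7·x + -9·y + -71/2 = 0 ∩ |BC|² = 9665/296]
4. B_y = -1/4  [line 7·x + -9·y + -71/2 = 0 ∩ |BC|² = 9665/296]
   → B = (19/4, -1/4)

B = (19/4, -1/4)
C = (-32/37, 30/37)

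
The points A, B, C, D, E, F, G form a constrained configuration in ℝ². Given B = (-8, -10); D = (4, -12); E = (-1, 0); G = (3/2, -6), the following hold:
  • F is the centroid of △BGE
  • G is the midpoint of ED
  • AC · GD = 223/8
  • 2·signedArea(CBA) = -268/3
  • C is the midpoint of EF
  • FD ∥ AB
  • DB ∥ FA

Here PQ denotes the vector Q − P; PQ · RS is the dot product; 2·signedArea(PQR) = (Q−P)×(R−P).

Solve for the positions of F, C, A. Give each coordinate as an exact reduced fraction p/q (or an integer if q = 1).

A = (-29/2, -10/3)
C = (-7/4, -8/3)
F = (-5/2, -16/3)

1. F_x = -5/2  [F is the centroid of △BGE]
2. F_y = -16/3  [F is the centroid of △BGE]
   → F = (-5/2, -16/3)
3. C_x = -7/4  [C is the midpoint of EF]
4. C_y = -8/3  [C is the midpoint of EF]
   → C = (-7/4, -8/3)
5. A_x = -29/2  [FD ∥ AB ∩ DB ∥ FA]
6. A_y = -10/3  [FD ∥ AB ∩ DB ∥ FA]
   → A = (-29/2, -10/3)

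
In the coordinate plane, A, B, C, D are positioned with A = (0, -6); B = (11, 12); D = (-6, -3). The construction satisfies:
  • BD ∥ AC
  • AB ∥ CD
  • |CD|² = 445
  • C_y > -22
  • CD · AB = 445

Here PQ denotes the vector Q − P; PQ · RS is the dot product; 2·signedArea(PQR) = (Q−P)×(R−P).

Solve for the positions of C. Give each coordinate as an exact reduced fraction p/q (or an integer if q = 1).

C = (-17, -21)

1. C_x = -17  [AB ∥ CD ∩ BD ∥ AC]
2. C_y = -21  [AB ∥ CD ∩ BD ∥ AC]
   → C = (-17, -21)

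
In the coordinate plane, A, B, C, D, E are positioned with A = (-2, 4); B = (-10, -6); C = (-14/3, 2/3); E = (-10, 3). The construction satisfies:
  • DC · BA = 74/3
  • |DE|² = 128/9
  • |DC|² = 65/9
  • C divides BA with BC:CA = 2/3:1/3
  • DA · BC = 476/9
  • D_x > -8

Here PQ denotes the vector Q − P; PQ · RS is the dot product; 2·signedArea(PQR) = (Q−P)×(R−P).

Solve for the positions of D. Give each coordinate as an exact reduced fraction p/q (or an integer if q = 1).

1. D_x = -22/3  [line -8·x + -10·y + -166/3 = 0 ∩ |DE|² = 128/9]
2. D_y = 1/3  [line -8·x + -10·y + -166/3 = 0 ∩ |DE|² = 128/9]
   → D = (-22/3, 1/3)

D = (-22/3, 1/3)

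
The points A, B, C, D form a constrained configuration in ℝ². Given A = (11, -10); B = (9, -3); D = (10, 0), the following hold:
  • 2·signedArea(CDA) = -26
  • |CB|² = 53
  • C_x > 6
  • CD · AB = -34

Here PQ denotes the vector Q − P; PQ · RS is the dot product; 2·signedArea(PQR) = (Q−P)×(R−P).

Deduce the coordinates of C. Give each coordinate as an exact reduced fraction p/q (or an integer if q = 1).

C = (7, 4)

1. C_x = 7  [CD · AB = -34 ∩ 2·signedArea(CDA) = -26]
2. C_y = 4  [CD · AB = -34 ∩ 2·signedArea(CDA) = -26]
   → C = (7, 4)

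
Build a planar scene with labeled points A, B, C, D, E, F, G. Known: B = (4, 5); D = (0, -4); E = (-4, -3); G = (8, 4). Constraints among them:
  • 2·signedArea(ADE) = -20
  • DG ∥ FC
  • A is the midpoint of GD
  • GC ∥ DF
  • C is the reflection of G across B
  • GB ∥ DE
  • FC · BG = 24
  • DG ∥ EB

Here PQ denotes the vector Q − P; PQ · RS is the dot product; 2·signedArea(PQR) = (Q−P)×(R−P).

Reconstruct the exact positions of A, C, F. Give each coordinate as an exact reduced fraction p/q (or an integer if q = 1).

1. A_x = 4  [A is the midpoint of GD]
2. A_y = 0  [A is the midpoint of GD]
   → A = (4, 0)
3. C_x = 0  [C is the reflection of G across B]
4. C_y = 6  [C is the reflection of G across B]
   → C = (0, 6)
5. F_x = -8  [DG ∥ FC ∩ GC ∥ DF]
6. F_y = -2  [DG ∥ FC ∩ GC ∥ DF]
   → F = (-8, -2)

A = (4, 0)
C = (0, 6)
F = (-8, -2)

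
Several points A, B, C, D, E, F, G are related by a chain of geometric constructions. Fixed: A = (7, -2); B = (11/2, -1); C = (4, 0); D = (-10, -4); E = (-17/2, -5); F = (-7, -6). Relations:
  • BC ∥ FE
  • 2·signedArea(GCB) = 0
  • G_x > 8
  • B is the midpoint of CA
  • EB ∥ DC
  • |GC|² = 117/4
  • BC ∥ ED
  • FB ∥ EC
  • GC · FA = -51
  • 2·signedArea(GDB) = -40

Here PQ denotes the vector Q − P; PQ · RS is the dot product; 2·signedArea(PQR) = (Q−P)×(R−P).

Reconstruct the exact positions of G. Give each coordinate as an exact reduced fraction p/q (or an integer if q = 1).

G = (17/2, -3)

1. G_x = 17/2  [2·signedArea(GCB) = 0 ∩ 2·signedArea(GDB) = -40]
2. G_y = -3  [2·signedArea(GCB) = 0 ∩ 2·signedArea(GDB) = -40]
   → G = (17/2, -3)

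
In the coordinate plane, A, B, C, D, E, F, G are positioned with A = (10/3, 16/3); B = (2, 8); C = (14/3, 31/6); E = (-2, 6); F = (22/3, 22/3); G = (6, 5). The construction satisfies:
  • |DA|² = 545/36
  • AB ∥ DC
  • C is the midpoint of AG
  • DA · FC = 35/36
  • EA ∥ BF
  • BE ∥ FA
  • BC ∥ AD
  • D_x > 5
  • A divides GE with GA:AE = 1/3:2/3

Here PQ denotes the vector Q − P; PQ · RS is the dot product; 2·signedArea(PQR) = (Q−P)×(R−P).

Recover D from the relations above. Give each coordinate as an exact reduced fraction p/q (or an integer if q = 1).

1. D_x = 6  [AB ∥ DC ∩ BC ∥ AD]
2. D_y = 5/2  [AB ∥ DC ∩ BC ∥ AD]
   → D = (6, 5/2)

D = (6, 5/2)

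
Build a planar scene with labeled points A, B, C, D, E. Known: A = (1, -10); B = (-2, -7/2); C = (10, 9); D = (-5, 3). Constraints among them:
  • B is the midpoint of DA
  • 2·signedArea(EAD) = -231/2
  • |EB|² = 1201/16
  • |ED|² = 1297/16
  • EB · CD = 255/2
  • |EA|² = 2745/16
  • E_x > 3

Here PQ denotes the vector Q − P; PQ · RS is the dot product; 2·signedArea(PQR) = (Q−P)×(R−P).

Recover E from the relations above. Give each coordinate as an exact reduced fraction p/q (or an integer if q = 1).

E = (4, 11/4)

1. E_x = 4  [EB · CD = 255/2 ∩ 2·signedArea(EAD) = -231/2]
2. E_y = 11/4  [EB · CD = 255/2 ∩ 2·signedArea(EAD) = -231/2]
   → E = (4, 11/4)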